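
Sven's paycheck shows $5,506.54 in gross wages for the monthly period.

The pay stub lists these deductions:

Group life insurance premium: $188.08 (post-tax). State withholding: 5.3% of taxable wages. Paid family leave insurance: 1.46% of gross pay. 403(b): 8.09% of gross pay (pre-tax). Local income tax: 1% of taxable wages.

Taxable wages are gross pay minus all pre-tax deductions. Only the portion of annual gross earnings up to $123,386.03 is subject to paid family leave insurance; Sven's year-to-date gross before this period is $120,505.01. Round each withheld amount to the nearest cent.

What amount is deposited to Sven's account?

$4,512.07

403(b): $5,506.54 × 0.0809 = $445.48
Taxable wages = $5,506.54 − $445.48 = $5,061.06
Local income tax: $5,061.06 × 0.01 = $50.61
State withholding: $5,061.06 × 0.053 = $268.24
Paid family leave insurance: only $123,386.03 − $120,505.01 = $2,881.02 of this check is subject → $2,881.02 × 0.0146 = $42.06
Group life insurance premium: $188.08
Total deductions = $445.48 + $50.61 + $268.24 + $42.06 + $188.08 = $994.47
Net pay = $5,506.54 − $994.47 = $4,512.07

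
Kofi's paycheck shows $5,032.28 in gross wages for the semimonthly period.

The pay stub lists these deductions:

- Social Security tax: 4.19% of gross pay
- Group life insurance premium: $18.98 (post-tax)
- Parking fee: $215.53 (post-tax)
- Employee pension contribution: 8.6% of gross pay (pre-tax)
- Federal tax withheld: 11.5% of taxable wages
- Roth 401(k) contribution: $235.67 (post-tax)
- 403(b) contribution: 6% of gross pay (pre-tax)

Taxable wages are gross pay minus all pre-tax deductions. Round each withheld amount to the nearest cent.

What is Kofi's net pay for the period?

$3,122.31

403(b) contribution: $5,032.28 × 0.06 = $301.94
Employee pension contribution: $5,032.28 × 0.086 = $432.78
Pre-tax total = $301.94 + $432.78 = $734.72
Taxable wages = $5,032.28 − $734.72 = $4,297.56
Federal tax withheld: $4,297.56 × 0.115 = $494.22
Social Security tax: $5,032.28 × 0.0419 = $210.85
Group life insurance premium: $18.98
Parking fee: $215.53
Roth 401(k) contribution: $235.67
Total deductions = $301.94 + $432.78 + $494.22 + $210.85 + $18.98 + $215.53 + $235.67 = $1,909.97
Net pay = $5,032.28 − $1,909.97 = $3,122.31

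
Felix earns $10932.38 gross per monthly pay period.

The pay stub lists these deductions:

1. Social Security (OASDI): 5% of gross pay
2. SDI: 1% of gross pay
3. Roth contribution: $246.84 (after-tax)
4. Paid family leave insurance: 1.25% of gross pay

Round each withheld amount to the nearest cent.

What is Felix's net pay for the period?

SDI: $10932.38 × 0.01 = $109.32
Paid family leave insurance: $10932.38 × 0.0125 = $136.65
Social Security (OASDI): $10932.38 × 0.05 = $546.62
Roth contribution: $246.84
Total deductions = $109.32 + $136.65 + $546.62 + $246.84 = $1039.43
Net pay = $10932.38 − $1039.43 = $9892.95

$9892.95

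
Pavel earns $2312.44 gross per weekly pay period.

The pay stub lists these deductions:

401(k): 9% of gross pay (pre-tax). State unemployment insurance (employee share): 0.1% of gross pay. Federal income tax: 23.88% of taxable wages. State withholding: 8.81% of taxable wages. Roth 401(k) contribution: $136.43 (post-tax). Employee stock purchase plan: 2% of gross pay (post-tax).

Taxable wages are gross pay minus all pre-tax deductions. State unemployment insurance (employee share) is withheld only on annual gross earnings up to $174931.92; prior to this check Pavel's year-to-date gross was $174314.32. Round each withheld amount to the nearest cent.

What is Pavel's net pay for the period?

401(k): $2312.44 × 0.09 = $208.12
Taxable wages = $2312.44 − $208.12 = $2104.32
Federal income tax: $2104.32 × 0.2388 = $502.51
State withholding: $2104.32 × 0.0881 = $185.39
State unemployment insurance (employee share): only $174931.92 − $174314.32 = $617.60 of this check is subject → $617.60 × 0.001 = $0.62
Roth 401(k) contribution: $136.43
Employee stock purchase plan: $2312.44 × 0.02 = $46.25
Total deductions = $208.12 + $502.51 + $185.39 + $0.62 + $136.43 + $46.25 = $1079.32
Net pay = $2312.44 − $1079.32 = $1233.12

$1233.12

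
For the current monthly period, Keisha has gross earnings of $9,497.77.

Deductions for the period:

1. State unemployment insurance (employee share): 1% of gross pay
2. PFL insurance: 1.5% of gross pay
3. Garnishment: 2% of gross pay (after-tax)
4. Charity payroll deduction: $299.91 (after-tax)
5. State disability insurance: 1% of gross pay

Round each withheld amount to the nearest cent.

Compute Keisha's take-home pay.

State unemployment insurance (employee share): $9,497.77 × 0.01 = $94.98
State disability insurance: $9,497.77 × 0.01 = $94.98
PFL insurance: $9,497.77 × 0.015 = $142.47
Garnishment: $9,497.77 × 0.02 = $189.96
Charity payroll deduction: $299.91
Total deductions = $94.98 + $94.98 + $142.47 + $189.96 + $299.91 = $822.30
Net pay = $9,497.77 − $822.30 = $8,675.47

$8,675.47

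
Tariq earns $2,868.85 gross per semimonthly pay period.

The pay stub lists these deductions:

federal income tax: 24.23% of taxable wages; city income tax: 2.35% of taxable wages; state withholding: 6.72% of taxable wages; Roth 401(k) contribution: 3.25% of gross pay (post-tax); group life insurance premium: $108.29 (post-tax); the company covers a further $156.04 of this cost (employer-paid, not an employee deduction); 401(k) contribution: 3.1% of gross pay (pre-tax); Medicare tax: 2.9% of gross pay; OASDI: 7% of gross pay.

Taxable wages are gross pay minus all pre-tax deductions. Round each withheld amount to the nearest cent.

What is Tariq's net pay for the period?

$1,368.66

401(k) contribution: $2,868.85 × 0.031 = $88.93
Taxable wages = $2,868.85 − $88.93 = $2,779.92
Federal income tax: $2,779.92 × 0.2423 = $673.57
City income tax: $2,779.92 × 0.0235 = $65.33
State withholding: $2,779.92 × 0.0672 = $186.81
OASDI: $2,868.85 × 0.07 = $200.82
Medicare tax: $2,868.85 × 0.029 = $83.20
Roth 401(k) contribution: $2,868.85 × 0.0325 = $93.24
Group life insurance premium: $108.29
(Employer's $156.04 toward group life insurance premium is not withheld from the employee.)
Total deductions = $88.93 + $673.57 + $65.33 + $186.81 + $200.82 + $83.20 + $93.24 + $108.29 = $1,500.19
Net pay = $2,868.85 − $1,500.19 = $1,368.66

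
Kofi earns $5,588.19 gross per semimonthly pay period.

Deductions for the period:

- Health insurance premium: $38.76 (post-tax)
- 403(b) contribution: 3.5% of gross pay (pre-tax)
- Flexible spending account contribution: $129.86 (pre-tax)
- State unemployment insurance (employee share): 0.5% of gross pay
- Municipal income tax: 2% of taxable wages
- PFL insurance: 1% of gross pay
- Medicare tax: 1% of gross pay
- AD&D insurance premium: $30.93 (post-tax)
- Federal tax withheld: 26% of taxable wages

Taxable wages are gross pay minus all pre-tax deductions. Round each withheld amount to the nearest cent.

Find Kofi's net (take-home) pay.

403(b) contribution: $5,588.19 × 0.035 = $195.59
Flexible spending account contribution: $129.86
Pre-tax total = $195.59 + $129.86 = $325.45
Taxable wages = $5,588.19 − $325.45 = $5,262.74
Municipal income tax: $5,262.74 × 0.02 = $105.25
Federal tax withheld: $5,262.74 × 0.26 = $1,368.31
State unemployment insurance (employee share): $5,588.19 × 0.005 = $27.94
Medicare tax: $5,588.19 × 0.01 = $55.88
PFL insurance: $5,588.19 × 0.01 = $55.88
Health insurance premium: $38.76
AD&D insurance premium: $30.93
Total deductions = $195.59 + $129.86 + $105.25 + $1,368.31 + $27.94 + $55.88 + $55.88 + $38.76 + $30.93 = $2,008.40
Net pay = $5,588.19 − $2,008.40 = $3,579.79

$3,579.79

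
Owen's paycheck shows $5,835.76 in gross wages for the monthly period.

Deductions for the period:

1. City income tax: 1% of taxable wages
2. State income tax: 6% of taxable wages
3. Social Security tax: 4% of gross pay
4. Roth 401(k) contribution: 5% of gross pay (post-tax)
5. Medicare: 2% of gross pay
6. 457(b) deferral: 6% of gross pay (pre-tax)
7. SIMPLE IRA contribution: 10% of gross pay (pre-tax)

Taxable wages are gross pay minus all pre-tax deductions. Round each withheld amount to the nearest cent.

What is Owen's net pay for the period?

457(b) deferral: $5,835.76 × 0.06 = $350.15
SIMPLE IRA contribution: $5,835.76 × 0.1 = $583.58
Pre-tax total = $350.15 + $583.58 = $933.73
Taxable wages = $5,835.76 − $933.73 = $4,902.03
State income tax: $4,902.03 × 0.06 = $294.12
City income tax: $4,902.03 × 0.01 = $49.02
Medicare: $5,835.76 × 0.02 = $116.72
Social Security tax: $5,835.76 × 0.04 = $233.43
Roth 401(k) contribution: $5,835.76 × 0.05 = $291.79
Total deductions = $350.15 + $583.58 + $294.12 + $49.02 + $116.72 + $233.43 + $291.79 = $1,918.81
Net pay = $5,835.76 − $1,918.81 = $3,916.95

$3,916.95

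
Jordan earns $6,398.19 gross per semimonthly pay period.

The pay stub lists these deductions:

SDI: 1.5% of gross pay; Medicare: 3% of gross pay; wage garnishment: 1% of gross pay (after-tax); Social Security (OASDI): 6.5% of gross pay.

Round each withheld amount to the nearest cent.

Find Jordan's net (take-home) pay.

Social Security (OASDI): $6,398.19 × 0.065 = $415.88
Medicare: $6,398.19 × 0.03 = $191.95
SDI: $6,398.19 × 0.015 = $95.97
Wage garnishment: $6,398.19 × 0.01 = $63.98
Total deductions = $415.88 + $191.95 + $95.97 + $63.98 = $767.78
Net pay = $6,398.19 − $767.78 = $5,630.41

$5,630.41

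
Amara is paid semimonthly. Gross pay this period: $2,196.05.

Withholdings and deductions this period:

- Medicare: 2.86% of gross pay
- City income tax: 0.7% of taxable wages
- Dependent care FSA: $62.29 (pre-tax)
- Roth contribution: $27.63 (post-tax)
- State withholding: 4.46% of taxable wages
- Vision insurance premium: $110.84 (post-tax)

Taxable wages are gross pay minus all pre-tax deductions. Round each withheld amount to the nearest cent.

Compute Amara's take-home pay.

$1,822.37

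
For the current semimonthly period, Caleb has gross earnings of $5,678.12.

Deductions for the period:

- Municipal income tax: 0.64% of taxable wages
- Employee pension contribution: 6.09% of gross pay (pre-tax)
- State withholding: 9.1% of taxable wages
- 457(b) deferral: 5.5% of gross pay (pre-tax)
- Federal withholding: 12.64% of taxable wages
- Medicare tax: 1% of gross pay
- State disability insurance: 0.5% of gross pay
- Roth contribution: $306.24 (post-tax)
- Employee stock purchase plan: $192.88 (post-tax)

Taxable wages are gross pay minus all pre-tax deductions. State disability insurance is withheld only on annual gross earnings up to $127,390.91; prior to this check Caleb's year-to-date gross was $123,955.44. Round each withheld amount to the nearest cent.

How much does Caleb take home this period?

457(b) deferral: $5,678.12 × 0.055 = $312.30
Employee pension contribution: $5,678.12 × 0.0609 = $345.80
Pre-tax total = $312.30 + $345.80 = $658.10
Taxable wages = $5,678.12 − $658.10 = $5,020.02
State withholding: $5,020.02 × 0.091 = $456.82
Municipal income tax: $5,020.02 × 0.0064 = $32.13
Federal withholding: $5,020.02 × 0.1264 = $634.53
Medicare tax: $5,678.12 × 0.01 = $56.78
State disability insurance: only $127,390.91 − $123,955.44 = $3,435.47 of this check is subject → $3,435.47 × 0.005 = $17.18
Roth contribution: $306.24
Employee stock purchase plan: $192.88
Total deductions = $312.30 + $345.80 + $456.82 + $32.13 + $634.53 + $56.78 + $17.18 + $306.24 + $192.88 = $2,354.66
Net pay = $5,678.12 − $2,354.66 = $3,323.46

$3,323.46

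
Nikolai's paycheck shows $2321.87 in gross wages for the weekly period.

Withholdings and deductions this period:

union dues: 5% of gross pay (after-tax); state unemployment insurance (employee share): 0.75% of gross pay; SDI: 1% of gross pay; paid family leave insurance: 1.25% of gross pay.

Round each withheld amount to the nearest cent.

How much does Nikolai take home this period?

$2136.13

Paid family leave insurance: $2321.87 × 0.0125 = $29.02
State unemployment insurance (employee share): $2321.87 × 0.0075 = $17.41
SDI: $2321.87 × 0.01 = $23.22
Union dues: $2321.87 × 0.05 = $116.09
Total deductions = $29.02 + $17.41 + $23.22 + $116.09 = $185.74
Net pay = $2321.87 − $185.74 = $2136.13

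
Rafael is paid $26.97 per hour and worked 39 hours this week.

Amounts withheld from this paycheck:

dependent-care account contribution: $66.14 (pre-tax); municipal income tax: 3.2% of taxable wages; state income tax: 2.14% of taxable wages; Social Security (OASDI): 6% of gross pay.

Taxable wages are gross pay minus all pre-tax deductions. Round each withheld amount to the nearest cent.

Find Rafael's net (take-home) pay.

$869.95

Gross pay: 39 × $26.97 = $1051.83
Dependent-care account contribution: $66.14
Taxable wages = $1051.83 − $66.14 = $985.69
Municipal income tax: $985.69 × 0.032 = $31.54
State income tax: $985.69 × 0.0214 = $21.09
Social Security (OASDI): $1051.83 × 0.06 = $63.11
Total deductions = $66.14 + $31.54 + $21.09 + $63.11 = $181.88
Net pay = $1051.83 − $181.88 = $869.95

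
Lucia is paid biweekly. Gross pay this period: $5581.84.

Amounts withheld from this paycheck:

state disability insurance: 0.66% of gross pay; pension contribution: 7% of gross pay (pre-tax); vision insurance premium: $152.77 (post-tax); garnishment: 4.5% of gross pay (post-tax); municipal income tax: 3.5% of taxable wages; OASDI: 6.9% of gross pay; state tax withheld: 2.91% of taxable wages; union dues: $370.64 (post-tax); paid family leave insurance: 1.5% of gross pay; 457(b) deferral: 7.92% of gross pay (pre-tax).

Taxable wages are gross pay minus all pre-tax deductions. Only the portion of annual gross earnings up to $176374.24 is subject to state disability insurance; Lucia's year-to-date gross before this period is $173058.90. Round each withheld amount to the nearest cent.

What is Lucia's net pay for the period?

Pension contribution: $5581.84 × 0.07 = $390.73
457(b) deferral: $5581.84 × 0.0792 = $442.08
Pre-tax total = $390.73 + $442.08 = $832.81
Taxable wages = $5581.84 − $832.81 = $4749.03
Municipal income tax: $4749.03 × 0.035 = $166.22
State tax withheld: $4749.03 × 0.0291 = $138.20
State disability insurance: only $176374.24 − $173058.90 = $3315.34 of this check is subject → $3315.34 × 0.0066 = $21.88
OASDI: $5581.84 × 0.069 = $385.15
Paid family leave insurance: $5581.84 × 0.015 = $83.73
Vision insurance premium: $152.77
Garnishment: $5581.84 × 0.045 = $251.18
Union dues: $370.64
Total deductions = $390.73 + $442.08 + $166.22 + $138.20 + $21.88 + $385.15 + $83.73 + $152.77 + $251.18 + $370.64 = $2402.58
Net pay = $5581.84 − $2402.58 = $3179.26

$3179.26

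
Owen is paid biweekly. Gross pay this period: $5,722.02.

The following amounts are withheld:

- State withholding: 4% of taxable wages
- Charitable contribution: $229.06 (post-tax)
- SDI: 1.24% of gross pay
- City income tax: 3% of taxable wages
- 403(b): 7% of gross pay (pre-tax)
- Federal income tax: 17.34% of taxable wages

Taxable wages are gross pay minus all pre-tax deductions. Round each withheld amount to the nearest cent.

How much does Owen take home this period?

$3,726.23

403(b): $5,722.02 × 0.07 = $400.54
Taxable wages = $5,722.02 − $400.54 = $5,321.48
State withholding: $5,321.48 × 0.04 = $212.86
Federal income tax: $5,321.48 × 0.1734 = $922.74
City income tax: $5,321.48 × 0.03 = $159.64
SDI: $5,722.02 × 0.0124 = $70.95
Charitable contribution: $229.06
Total deductions = $400.54 + $212.86 + $922.74 + $159.64 + $70.95 + $229.06 = $1,995.79
Net pay = $5,722.02 − $1,995.79 = $3,726.23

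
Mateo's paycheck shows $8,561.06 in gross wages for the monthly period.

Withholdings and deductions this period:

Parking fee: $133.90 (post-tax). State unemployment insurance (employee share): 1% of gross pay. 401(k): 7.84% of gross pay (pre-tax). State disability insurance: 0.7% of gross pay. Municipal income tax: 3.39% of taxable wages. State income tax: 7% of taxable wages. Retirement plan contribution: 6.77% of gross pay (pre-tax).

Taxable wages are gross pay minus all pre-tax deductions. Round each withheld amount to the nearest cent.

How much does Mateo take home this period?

401(k): $8,561.06 × 0.0784 = $671.19
Retirement plan contribution: $8,561.06 × 0.0677 = $579.58
Pre-tax total = $671.19 + $579.58 = $1,250.77
Taxable wages = $8,561.06 − $1,250.77 = $7,310.29
Municipal income tax: $7,310.29 × 0.0339 = $247.82
State income tax: $7,310.29 × 0.07 = $511.72
State disability insurance: $8,561.06 × 0.007 = $59.93
State unemployment insurance (employee share): $8,561.06 × 0.01 = $85.61
Parking fee: $133.90
Total deductions = $671.19 + $579.58 + $247.82 + $511.72 + $59.93 + $85.61 + $133.90 = $2,289.75
Net pay = $8,561.06 − $2,289.75 = $6,271.31

$6,271.31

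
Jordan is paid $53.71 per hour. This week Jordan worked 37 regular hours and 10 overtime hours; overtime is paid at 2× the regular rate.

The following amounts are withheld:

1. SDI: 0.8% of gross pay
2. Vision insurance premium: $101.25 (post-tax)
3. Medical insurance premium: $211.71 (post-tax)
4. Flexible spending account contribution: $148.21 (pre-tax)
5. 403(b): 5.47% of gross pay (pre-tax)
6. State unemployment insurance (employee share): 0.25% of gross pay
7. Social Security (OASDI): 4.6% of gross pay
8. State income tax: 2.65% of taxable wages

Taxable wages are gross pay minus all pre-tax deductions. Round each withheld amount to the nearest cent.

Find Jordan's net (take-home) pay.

Regular pay: 37 × $53.71 = $1,987.27
Overtime pay: 10 × $53.71 × 2 = $1,074.20
Gross pay = $1,987.27 + $1,074.20 = $3,061.47
Flexible spending account contribution: $148.21
403(b): $3,061.47 × 0.0547 = $167.46
Pre-tax total = $148.21 + $167.46 = $315.67
Taxable wages = $3,061.47 − $315.67 = $2,745.80
State income tax: $2,745.80 × 0.0265 = $72.76
Social Security (OASDI): $3,061.47 × 0.046 = $140.83
State unemployment insurance (employee share): $3,061.47 × 0.0025 = $7.65
SDI: $3,061.47 × 0.008 = $24.49
Vision insurance premium: $101.25
Medical insurance premium: $211.71
Total deductions = $148.21 + $167.46 + $72.76 + $140.83 + $7.65 + $24.49 + $101.25 + $211.71 = $874.36
Net pay = $3,061.47 − $874.36 = $2,187.11

$2,187.11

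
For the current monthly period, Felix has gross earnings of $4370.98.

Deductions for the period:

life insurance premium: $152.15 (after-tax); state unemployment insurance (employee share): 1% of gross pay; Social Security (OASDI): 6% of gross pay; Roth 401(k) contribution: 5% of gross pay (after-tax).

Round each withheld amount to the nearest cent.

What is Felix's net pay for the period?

State unemployment insurance (employee share): $4370.98 × 0.01 = $43.71
Social Security (OASDI): $4370.98 × 0.06 = $262.26
Life insurance premium: $152.15
Roth 401(k) contribution: $4370.98 × 0.05 = $218.55
Total deductions = $43.71 + $262.26 + $152.15 + $218.55 = $676.67
Net pay = $4370.98 − $676.67 = $3694.31

$3694.31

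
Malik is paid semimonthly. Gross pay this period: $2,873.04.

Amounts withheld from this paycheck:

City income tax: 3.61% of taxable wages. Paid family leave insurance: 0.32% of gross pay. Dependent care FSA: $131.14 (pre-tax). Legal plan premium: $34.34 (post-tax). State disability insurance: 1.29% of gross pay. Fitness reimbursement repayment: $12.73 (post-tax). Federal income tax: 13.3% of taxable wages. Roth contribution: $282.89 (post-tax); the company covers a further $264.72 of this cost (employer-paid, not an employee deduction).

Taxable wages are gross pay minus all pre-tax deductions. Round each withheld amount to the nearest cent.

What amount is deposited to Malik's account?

Dependent care FSA: $131.14
Taxable wages = $2,873.04 − $131.14 = $2,741.90
City income tax: $2,741.90 × 0.0361 = $98.98
Federal income tax: $2,741.90 × 0.133 = $364.67
State disability insurance: $2,873.04 × 0.0129 = $37.06
Paid family leave insurance: $2,873.04 × 0.0032 = $9.19
Legal plan premium: $34.34
Fitness reimbursement repayment: $12.73
Roth contribution: $282.89
(Employer's $264.72 toward Roth contribution is not withheld from the employee.)
Total deductions = $131.14 + $98.98 + $364.67 + $37.06 + $9.19 + $34.34 + $12.73 + $282.89 = $971.00
Net pay = $2,873.04 − $971.00 = $1,902.04

$1,902.04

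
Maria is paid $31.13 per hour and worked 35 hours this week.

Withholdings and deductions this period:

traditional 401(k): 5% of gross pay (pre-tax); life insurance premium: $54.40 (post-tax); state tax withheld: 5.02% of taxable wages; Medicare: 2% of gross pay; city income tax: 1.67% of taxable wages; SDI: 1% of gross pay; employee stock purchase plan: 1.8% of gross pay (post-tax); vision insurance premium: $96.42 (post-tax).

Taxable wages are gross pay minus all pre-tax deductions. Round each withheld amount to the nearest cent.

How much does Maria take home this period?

$762.70

Gross pay: 35 × $31.13 = $1,089.55
Traditional 401(k): $1,089.55 × 0.05 = $54.48
Taxable wages = $1,089.55 − $54.48 = $1,035.07
State tax withheld: $1,035.07 × 0.0502 = $51.96
City income tax: $1,035.07 × 0.0167 = $17.29
Medicare: $1,089.55 × 0.02 = $21.79
SDI: $1,089.55 × 0.01 = $10.90
Vision insurance premium: $96.42
Life insurance premium: $54.40
Employee stock purchase plan: $1,089.55 × 0.018 = $19.61
Total deductions = $54.48 + $51.96 + $17.29 + $21.79 + $10.90 + $96.42 + $54.40 + $19.61 = $326.85
Net pay = $1,089.55 − $326.85 = $762.70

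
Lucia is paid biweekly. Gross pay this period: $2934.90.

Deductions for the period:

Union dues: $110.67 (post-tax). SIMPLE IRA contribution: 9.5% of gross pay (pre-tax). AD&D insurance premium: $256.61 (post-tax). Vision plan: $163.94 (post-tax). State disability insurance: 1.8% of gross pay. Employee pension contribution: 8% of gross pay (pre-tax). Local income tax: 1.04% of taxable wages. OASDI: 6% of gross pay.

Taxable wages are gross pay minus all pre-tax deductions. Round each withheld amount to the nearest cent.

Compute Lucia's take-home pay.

$1635.97

Employee pension contribution: $2934.90 × 0.08 = $234.79
SIMPLE IRA contribution: $2934.90 × 0.095 = $278.82
Pre-tax total = $234.79 + $278.82 = $513.61
Taxable wages = $2934.90 − $513.61 = $2421.29
Local income tax: $2421.29 × 0.0104 = $25.18
State disability insurance: $2934.90 × 0.018 = $52.83
OASDI: $2934.90 × 0.06 = $176.09
Union dues: $110.67
Vision plan: $163.94
AD&D insurance premium: $256.61
Total deductions = $234.79 + $278.82 + $25.18 + $52.83 + $176.09 + $110.67 + $163.94 + $256.61 = $1298.93
Net pay = $2934.90 − $1298.93 = $1635.97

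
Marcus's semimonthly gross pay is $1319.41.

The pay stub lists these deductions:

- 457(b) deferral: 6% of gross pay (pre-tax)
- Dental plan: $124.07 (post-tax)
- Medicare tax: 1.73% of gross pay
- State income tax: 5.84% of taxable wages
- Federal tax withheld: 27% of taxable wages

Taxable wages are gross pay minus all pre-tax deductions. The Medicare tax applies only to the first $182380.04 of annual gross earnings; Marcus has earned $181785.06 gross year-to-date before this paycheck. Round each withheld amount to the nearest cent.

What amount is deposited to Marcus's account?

457(b) deferral: $1319.41 × 0.06 = $79.16
Taxable wages = $1319.41 − $79.16 = $1240.25
Federal tax withheld: $1240.25 × 0.27 = $334.87
State income tax: $1240.25 × 0.0584 = $72.43
Medicare tax: only $182380.04 − $181785.06 = $594.98 of this check is subject → $594.98 × 0.0173 = $10.29
Dental plan: $124.07
Total deductions = $79.16 + $334.87 + $72.43 + $10.29 + $124.07 = $620.82
Net pay = $1319.41 − $620.82 = $698.59

$698.59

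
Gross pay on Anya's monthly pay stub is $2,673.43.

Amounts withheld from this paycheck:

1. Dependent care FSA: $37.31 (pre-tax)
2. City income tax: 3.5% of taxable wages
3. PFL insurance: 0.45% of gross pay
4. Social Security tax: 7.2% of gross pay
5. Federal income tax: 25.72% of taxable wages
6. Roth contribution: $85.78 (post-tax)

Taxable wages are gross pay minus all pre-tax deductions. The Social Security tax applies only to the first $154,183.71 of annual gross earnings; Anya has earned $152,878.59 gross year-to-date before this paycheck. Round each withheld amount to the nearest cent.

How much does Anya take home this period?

Dependent care FSA: $37.31
Taxable wages = $2,673.43 − $37.31 = $2,636.12
Federal income tax: $2,636.12 × 0.2572 = $678.01
City income tax: $2,636.12 × 0.035 = $92.26
PFL insurance: $2,673.43 × 0.0045 = $12.03
Social Security tax: only $154,183.71 − $152,878.59 = $1,305.12 of this check is subject → $1,305.12 × 0.072 = $93.97
Roth contribution: $85.78
Total deductions = $37.31 + $678.01 + $92.26 + $12.03 + $93.97 + $85.78 = $999.36
Net pay = $2,673.43 − $999.36 = $1,674.07

$1,674.07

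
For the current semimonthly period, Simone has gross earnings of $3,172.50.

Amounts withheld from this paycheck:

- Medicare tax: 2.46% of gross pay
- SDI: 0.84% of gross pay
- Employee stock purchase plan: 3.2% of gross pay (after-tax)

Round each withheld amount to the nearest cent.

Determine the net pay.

$2,966.29

Medicare tax: $3,172.50 × 0.0246 = $78.04
SDI: $3,172.50 × 0.0084 = $26.65
Employee stock purchase plan: $3,172.50 × 0.032 = $101.52
Total deductions = $78.04 + $26.65 + $101.52 = $206.21
Net pay = $3,172.50 − $206.21 = $2,966.29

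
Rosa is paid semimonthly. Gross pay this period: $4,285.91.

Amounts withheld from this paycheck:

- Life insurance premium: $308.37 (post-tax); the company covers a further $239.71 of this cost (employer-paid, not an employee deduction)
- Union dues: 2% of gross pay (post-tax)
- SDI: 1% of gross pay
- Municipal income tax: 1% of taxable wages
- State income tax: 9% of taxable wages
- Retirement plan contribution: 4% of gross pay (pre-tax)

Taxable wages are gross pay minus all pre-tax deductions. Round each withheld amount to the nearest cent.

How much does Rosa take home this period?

Retirement plan contribution: $4,285.91 × 0.04 = $171.44
Taxable wages = $4,285.91 − $171.44 = $4,114.47
Municipal income tax: $4,114.47 × 0.01 = $41.14
State income tax: $4,114.47 × 0.09 = $370.30
SDI: $4,285.91 × 0.01 = $42.86
Union dues: $4,285.91 × 0.02 = $85.72
Life insurance premium: $308.37
(Employer's $239.71 toward life insurance premium is not withheld from the employee.)
Total deductions = $171.44 + $41.14 + $370.30 + $42.86 + $85.72 + $308.37 = $1,019.83
Net pay = $4,285.91 − $1,019.83 = $3,266.08

$3,266.08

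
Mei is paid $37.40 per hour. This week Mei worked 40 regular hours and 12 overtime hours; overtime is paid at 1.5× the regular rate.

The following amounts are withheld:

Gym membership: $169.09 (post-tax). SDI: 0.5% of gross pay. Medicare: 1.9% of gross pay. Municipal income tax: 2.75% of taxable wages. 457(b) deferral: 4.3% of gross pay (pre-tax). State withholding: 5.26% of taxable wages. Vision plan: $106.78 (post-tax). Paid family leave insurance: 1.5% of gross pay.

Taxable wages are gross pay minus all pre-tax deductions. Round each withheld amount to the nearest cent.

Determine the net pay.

$1,549.17

Regular pay: 40 × $37.40 = $1,496.00
Overtime pay: 12 × $37.40 × 1.5 = $673.20
Gross pay = $1,496.00 + $673.20 = $2,169.20
457(b) deferral: $2,169.20 × 0.043 = $93.28
Taxable wages = $2,169.20 − $93.28 = $2,075.92
Municipal income tax: $2,075.92 × 0.0275 = $57.09
State withholding: $2,075.92 × 0.0526 = $109.19
SDI: $2,169.20 × 0.005 = $10.85
Medicare: $2,169.20 × 0.019 = $41.21
Paid family leave insurance: $2,169.20 × 0.015 = $32.54
Vision plan: $106.78
Gym membership: $169.09
Total deductions = $93.28 + $57.09 + $109.19 + $10.85 + $41.21 + $32.54 + $106.78 + $169.09 = $620.03
Net pay = $2,169.20 − $620.03 = $1,549.17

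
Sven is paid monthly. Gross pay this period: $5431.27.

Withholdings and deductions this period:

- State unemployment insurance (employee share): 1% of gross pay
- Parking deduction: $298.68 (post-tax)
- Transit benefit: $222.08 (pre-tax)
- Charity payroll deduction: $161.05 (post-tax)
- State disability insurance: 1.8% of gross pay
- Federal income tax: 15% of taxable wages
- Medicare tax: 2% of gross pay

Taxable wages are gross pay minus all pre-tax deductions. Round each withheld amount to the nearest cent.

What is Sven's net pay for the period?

$3707.38

Transit benefit: $222.08
Taxable wages = $5431.27 − $222.08 = $5209.19
Federal income tax: $5209.19 × 0.15 = $781.38
Medicare tax: $5431.27 × 0.02 = $108.63
State disability insurance: $5431.27 × 0.018 = $97.76
State unemployment insurance (employee share): $5431.27 × 0.01 = $54.31
Parking deduction: $298.68
Charity payroll deduction: $161.05
Total deductions = $222.08 + $781.38 + $108.63 + $97.76 + $54.31 + $298.68 + $161.05 = $1723.89
Net pay = $5431.27 − $1723.89 = $3707.38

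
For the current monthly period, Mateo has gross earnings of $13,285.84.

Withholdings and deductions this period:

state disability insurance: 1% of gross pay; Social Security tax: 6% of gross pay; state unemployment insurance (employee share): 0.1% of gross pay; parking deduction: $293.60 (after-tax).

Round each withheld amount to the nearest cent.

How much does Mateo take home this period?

State unemployment insurance (employee share): $13,285.84 × 0.001 = $13.29
Social Security tax: $13,285.84 × 0.06 = $797.15
State disability insurance: $13,285.84 × 0.01 = $132.86
Parking deduction: $293.60
Total deductions = $13.29 + $797.15 + $132.86 + $293.60 = $1,236.90
Net pay = $13,285.84 − $1,236.90 = $12,048.94

$12,048.94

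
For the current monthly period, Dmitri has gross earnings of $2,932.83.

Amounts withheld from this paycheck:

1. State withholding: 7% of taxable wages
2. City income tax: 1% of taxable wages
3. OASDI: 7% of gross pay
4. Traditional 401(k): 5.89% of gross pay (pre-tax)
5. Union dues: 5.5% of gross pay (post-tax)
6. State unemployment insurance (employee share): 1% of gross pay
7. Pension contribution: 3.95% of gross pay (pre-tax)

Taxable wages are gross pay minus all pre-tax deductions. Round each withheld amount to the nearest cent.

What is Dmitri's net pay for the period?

$2,036.76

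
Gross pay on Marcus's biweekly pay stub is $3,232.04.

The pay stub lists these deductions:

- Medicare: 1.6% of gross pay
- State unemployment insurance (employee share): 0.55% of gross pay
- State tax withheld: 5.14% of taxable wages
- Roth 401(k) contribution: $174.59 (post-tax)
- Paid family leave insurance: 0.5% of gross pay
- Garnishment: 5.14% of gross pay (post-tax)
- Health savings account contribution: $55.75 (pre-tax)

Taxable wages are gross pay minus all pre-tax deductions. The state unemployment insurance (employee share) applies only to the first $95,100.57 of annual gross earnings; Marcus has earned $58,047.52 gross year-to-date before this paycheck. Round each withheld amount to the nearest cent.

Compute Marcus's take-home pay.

$2,586.66

Health savings account contribution: $55.75
Taxable wages = $3,232.04 − $55.75 = $3,176.29
State tax withheld: $3,176.29 × 0.0514 = $163.26
State unemployment insurance (employee share): cap not yet reached, full $3,232.04 is subject → $3,232.04 × 0.0055 = $17.78
Medicare: $3,232.04 × 0.016 = $51.71
Paid family leave insurance: $3,232.04 × 0.005 = $16.16
Roth 401(k) contribution: $174.59
Garnishment: $3,232.04 × 0.0514 = $166.13
Total deductions = $55.75 + $163.26 + $17.78 + $51.71 + $16.16 + $174.59 + $166.13 = $645.38
Net pay = $3,232.04 − $645.38 = $2,586.66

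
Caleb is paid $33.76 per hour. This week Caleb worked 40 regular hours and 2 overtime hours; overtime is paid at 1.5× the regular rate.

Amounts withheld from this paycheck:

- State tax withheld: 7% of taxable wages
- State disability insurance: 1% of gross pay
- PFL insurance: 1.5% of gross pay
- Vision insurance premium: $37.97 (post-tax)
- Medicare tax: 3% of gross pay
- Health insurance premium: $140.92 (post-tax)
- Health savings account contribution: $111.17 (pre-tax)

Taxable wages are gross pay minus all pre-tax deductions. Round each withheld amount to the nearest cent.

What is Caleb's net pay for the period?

$987.93

Regular pay: 40 × $33.76 = $1350.40
Overtime pay: 2 × $33.76 × 1.5 = $101.28
Gross pay = $1350.40 + $101.28 = $1451.68
Health savings account contribution: $111.17
Taxable wages = $1451.68 − $111.17 = $1340.51
State tax withheld: $1340.51 × 0.07 = $93.84
State disability insurance: $1451.68 × 0.01 = $14.52
Medicare tax: $1451.68 × 0.03 = $43.55
PFL insurance: $1451.68 × 0.015 = $21.78
Health insurance premium: $140.92
Vision insurance premium: $37.97
Total deductions = $111.17 + $93.84 + $14.52 + $43.55 + $21.78 + $140.92 + $37.97 = $463.75
Net pay = $1451.68 − $463.75 = $987.93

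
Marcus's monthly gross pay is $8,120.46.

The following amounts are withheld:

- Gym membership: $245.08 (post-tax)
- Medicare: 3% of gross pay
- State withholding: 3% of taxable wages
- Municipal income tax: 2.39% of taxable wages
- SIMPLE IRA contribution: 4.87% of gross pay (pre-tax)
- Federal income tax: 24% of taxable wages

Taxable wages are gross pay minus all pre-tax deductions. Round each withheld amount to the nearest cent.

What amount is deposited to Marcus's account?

$4,965.92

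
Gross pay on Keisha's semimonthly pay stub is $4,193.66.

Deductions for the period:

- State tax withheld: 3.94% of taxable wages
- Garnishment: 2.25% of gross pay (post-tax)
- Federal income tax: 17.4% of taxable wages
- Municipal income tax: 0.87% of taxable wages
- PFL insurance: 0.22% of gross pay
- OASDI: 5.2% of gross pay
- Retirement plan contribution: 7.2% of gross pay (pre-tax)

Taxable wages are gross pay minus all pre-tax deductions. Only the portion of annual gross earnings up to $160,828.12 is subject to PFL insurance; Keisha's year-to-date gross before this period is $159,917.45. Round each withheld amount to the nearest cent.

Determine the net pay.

$2,712.94

Retirement plan contribution: $4,193.66 × 0.072 = $301.94
Taxable wages = $4,193.66 − $301.94 = $3,891.72
State tax withheld: $3,891.72 × 0.0394 = $153.33
Municipal income tax: $3,891.72 × 0.0087 = $33.86
Federal income tax: $3,891.72 × 0.174 = $677.16
OASDI: $4,193.66 × 0.052 = $218.07
PFL insurance: only $160,828.12 − $159,917.45 = $910.67 of this check is subject → $910.67 × 0.0022 = $2.00
Garnishment: $4,193.66 × 0.0225 = $94.36
Total deductions = $301.94 + $153.33 + $33.86 + $677.16 + $218.07 + $2.00 + $94.36 = $1,480.72
Net pay = $4,193.66 − $1,480.72 = $2,712.94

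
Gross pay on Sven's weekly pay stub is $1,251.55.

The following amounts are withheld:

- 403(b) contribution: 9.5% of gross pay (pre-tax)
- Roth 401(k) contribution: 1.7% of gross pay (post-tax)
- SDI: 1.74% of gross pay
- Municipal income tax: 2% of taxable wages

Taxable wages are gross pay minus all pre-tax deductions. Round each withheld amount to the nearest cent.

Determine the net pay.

403(b) contribution: $1,251.55 × 0.095 = $118.90
Taxable wages = $1,251.55 − $118.90 = $1,132.65
Municipal income tax: $1,132.65 × 0.02 = $22.65
SDI: $1,251.55 × 0.0174 = $21.78
Roth 401(k) contribution: $1,251.55 × 0.017 = $21.28
Total deductions = $118.90 + $22.65 + $21.78 + $21.28 = $184.61
Net pay = $1,251.55 − $184.61 = $1,066.94

$1,066.94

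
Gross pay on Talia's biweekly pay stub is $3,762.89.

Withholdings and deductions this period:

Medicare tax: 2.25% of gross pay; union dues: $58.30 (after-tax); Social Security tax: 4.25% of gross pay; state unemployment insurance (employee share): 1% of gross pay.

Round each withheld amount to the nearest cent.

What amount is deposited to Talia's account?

$3,422.37

Medicare tax: $3,762.89 × 0.0225 = $84.67
Social Security tax: $3,762.89 × 0.0425 = $159.92
State unemployment insurance (employee share): $3,762.89 × 0.01 = $37.63
Union dues: $58.30
Total deductions = $84.67 + $159.92 + $37.63 + $58.30 = $340.52
Net pay = $3,762.89 − $340.52 = $3,422.37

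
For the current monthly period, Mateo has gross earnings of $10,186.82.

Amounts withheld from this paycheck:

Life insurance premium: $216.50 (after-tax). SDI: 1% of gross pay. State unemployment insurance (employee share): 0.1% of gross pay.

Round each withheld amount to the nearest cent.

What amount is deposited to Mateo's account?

$9,858.26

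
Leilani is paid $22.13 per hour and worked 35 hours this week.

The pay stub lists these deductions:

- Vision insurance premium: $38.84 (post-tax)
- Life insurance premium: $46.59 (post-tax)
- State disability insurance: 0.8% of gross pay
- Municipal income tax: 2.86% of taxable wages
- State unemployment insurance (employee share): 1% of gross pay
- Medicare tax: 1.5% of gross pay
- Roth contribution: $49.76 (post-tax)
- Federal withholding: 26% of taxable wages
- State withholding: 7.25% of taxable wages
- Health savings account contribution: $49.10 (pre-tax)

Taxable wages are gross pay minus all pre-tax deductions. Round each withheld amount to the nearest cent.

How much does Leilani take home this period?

$302.72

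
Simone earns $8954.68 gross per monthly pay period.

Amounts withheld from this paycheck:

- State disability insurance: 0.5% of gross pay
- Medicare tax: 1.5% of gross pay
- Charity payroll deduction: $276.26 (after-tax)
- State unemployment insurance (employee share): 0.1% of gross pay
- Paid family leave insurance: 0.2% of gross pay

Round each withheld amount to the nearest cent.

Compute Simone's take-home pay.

$8472.47

Medicare tax: $8954.68 × 0.015 = $134.32
State disability insurance: $8954.68 × 0.005 = $44.77
State unemployment insurance (employee share): $8954.68 × 0.001 = $8.95
Paid family leave insurance: $8954.68 × 0.002 = $17.91
Charity payroll deduction: $276.26
Total deductions = $134.32 + $44.77 + $8.95 + $17.91 + $276.26 = $482.21
Net pay = $8954.68 − $482.21 = $8472.47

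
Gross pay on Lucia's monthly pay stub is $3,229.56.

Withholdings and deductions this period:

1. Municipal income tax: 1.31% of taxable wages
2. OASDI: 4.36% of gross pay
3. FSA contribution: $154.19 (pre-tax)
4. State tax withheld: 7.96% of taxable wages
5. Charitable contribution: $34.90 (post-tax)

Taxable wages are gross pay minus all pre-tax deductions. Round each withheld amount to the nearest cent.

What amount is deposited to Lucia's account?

$2,614.57

FSA contribution: $154.19
Taxable wages = $3,229.56 − $154.19 = $3,075.37
Municipal income tax: $3,075.37 × 0.0131 = $40.29
State tax withheld: $3,075.37 × 0.0796 = $244.80
OASDI: $3,229.56 × 0.0436 = $140.81
Charitable contribution: $34.90
Total deductions = $154.19 + $40.29 + $244.80 + $140.81 + $34.90 = $614.99
Net pay = $3,229.56 − $614.99 = $2,614.57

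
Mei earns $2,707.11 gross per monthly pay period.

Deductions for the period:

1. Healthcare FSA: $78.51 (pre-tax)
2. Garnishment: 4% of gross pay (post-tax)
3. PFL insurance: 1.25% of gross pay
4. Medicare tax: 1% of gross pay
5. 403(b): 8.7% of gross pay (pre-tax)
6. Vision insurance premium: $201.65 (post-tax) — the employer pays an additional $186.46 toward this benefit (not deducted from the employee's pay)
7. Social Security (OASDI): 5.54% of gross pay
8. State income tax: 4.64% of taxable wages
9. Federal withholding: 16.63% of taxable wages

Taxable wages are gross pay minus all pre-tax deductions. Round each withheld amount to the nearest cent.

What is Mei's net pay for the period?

Healthcare FSA: $78.51
403(b): $2,707.11 × 0.087 = $235.52
Pre-tax total = $78.51 + $235.52 = $314.03
Taxable wages = $2,707.11 − $314.03 = $2,393.08
State income tax: $2,393.08 × 0.0464 = $111.04
Federal withholding: $2,393.08 × 0.1663 = $397.97
PFL insurance: $2,707.11 × 0.0125 = $33.84
Medicare tax: $2,707.11 × 0.01 = $27.07
Social Security (OASDI): $2,707.11 × 0.0554 = $149.97
Garnishment: $2,707.11 × 0.04 = $108.28
Vision insurance premium: $201.65
(Employer's $186.46 toward vision insurance premium is not withheld from the employee.)
Total deductions = $78.51 + $235.52 + $111.04 + $397.97 + $33.84 + $27.07 + $149.97 + $108.28 + $201.65 = $1,343.85
Net pay = $2,707.11 − $1,343.85 = $1,363.26

$1,363.26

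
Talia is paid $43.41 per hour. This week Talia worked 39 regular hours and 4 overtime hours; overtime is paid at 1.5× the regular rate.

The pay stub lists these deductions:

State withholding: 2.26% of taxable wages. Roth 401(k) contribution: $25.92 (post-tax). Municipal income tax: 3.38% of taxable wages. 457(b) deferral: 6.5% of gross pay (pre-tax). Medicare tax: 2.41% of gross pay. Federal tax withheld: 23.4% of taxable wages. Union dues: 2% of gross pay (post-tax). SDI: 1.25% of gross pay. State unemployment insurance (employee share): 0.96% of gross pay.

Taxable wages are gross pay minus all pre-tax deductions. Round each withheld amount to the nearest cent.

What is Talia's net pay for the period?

Regular pay: 39 × $43.41 = $1692.99
Overtime pay: 4 × $43.41 × 1.5 = $260.46
Gross pay = $1692.99 + $260.46 = $1953.45
457(b) deferral: $1953.45 × 0.065 = $126.97
Taxable wages = $1953.45 − $126.97 = $1826.48
Municipal income tax: $1826.48 × 0.0338 = $61.74
State withholding: $1826.48 × 0.0226 = $41.28
Federal tax withheld: $1826.48 × 0.234 = $427.40
Medicare tax: $1953.45 × 0.0241 = $47.08
State unemployment insurance (employee share): $1953.45 × 0.0096 = $18.75
SDI: $1953.45 × 0.0125 = $24.42
Union dues: $1953.45 × 0.02 = $39.07
Roth 401(k) contribution: $25.92
Total deductions = $126.97 + $61.74 + $41.28 + $427.40 + $47.08 + $18.75 + $24.42 + $39.07 + $25.92 = $812.63
Net pay = $1953.45 − $812.63 = $1140.82

$1140.82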